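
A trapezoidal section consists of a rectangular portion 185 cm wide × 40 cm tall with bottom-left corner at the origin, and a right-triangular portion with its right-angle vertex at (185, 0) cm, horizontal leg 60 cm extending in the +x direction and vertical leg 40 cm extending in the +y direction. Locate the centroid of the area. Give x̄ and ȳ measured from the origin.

x̄ = 108.20 cm, ȳ = 19.07 cm

Part | A | x̄ᵢ | ȳᵢ | A·x̄ᵢ | A·ȳᵢ
rectangular portion | 7400.00 | 92.50 | 20.00 | 684500.00 | 148000.00
triangular portion | 1200.00 | 205.00 | 13.33 | 246000.00 | 16000.00
Σ | 8600.00 |  |  | 930500.00 | 164000.00
x̄ = 930500.00 / 8600.00 = 108.20 cm
ȳ = 164000.00 / 8600.00 = 19.07 cm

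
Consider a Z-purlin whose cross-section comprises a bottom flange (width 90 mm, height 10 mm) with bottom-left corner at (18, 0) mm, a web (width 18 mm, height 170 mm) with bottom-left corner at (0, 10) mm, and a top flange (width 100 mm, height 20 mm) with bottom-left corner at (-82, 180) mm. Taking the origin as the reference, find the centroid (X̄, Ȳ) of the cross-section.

bottom flange: A = 90 × 10 = 900.00, centroid at (63.00, 5.00).
web: A = 18 × 170 = 3060.00, centroid at (9.00, 95.00).
top flange: A = 100 × 20 = 2000.00, centroid at (-32.00, 190.00).
ΣA = 5960.00 mm², ΣAX̄ = 20240.00 mm³, ΣAȲ = 675200.00 mm³.
X̄ = 20240.00/5960.00 = 3.40 mm; Ȳ = 675200.00/5960.00 = 113.29 mm.

X̄ = 3.40 mm, Ȳ = 113.29 mm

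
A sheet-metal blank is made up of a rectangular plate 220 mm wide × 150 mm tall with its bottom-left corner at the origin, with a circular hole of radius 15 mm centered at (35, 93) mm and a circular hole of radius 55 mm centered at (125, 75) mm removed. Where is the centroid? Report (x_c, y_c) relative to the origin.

plate: A = 220 × 150 = 33000.00, centroid at (110.00, 75.00).
hole 1: A = −π·15² = -706.86, centroid at (35.00, 93.00).
hole 2: A = −π·55² = -9503.32, centroid at (125.00, 75.00).
ΣA = 22789.82 mm², ΣAx_c = 2417345.24 mm³, ΣAy_c = 1696513.34 mm³.
x_c = 2417345.24/22789.82 = 106.07 mm; y_c = 1696513.34/22789.82 = 74.44 mm.

x_c = 106.07 mm, y_c = 74.44 mm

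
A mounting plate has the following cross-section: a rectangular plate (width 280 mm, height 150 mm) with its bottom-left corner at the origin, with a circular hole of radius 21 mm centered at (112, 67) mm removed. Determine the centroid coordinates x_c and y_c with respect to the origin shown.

x_c = 140.96 mm, y_c = 75.27 mm

Part | A | x̄ᵢ | ȳᵢ | A·x̄ᵢ | A·ȳᵢ
plate | 42000.00 | 140.00 | 75.00 | 5880000.00 | 3150000.00
hole | -1385.44 | 112.00 | 67.00 | -155169.54 | -92824.64
Σ | 40614.56 |  |  | 5724830.46 | 3057175.36
x_c = 5724830.46 / 40614.56 = 140.96 mm
y_c = 3057175.36 / 40614.56 = 75.27 mm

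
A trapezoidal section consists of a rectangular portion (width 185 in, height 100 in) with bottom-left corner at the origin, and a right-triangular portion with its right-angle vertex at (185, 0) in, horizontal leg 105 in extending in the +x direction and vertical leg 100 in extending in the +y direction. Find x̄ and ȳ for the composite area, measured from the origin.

x̄ = 120.68 in, ȳ = 46.32 in

Part | A | x̄ᵢ | ȳᵢ | A·x̄ᵢ | A·ȳᵢ
rectangular portion | 18500.00 | 92.50 | 50.00 | 1711250.00 | 925000.00
triangular portion | 5250.00 | 220.00 | 33.33 | 1155000.00 | 175000.00
Σ | 23750.00 |  |  | 2866250.00 | 1100000.00
x̄ = 2866250.00 / 23750.00 = 120.68 in
ȳ = 1100000.00 / 23750.00 = 46.32 in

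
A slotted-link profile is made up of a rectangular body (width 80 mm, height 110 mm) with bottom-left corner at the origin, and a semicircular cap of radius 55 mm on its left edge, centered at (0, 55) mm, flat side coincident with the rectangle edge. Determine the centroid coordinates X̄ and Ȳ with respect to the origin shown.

Part | A | x̄ᵢ | ȳᵢ | A·x̄ᵢ | A·ȳᵢ
rectangular body | 8800.00 | 40.00 | 55.00 | 352000.00 | 484000.00
semicircular end | 4751.66 | -23.34 | 55.00 | -110916.67 | 261341.24
Σ | 13551.66 |  |  | 241083.33 | 745341.24
X̄ = 241083.33 / 13551.66 = 17.79 mm
Ȳ = 745341.24 / 13551.66 = 55.00 mm

X̄ = 17.79 mm, Ȳ = 55.00 mm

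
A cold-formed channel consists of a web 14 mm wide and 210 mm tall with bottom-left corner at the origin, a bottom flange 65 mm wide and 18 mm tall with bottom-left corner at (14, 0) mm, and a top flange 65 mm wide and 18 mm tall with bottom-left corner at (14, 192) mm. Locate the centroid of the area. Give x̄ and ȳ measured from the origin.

x̄ = 24.51 mm, ȳ = 105.00 mm

web: A = 14 × 210 = 2940.00, centroid at (7.00, 105.00).
bottom flange: A = 65 × 18 = 1170.00, centroid at (46.50, 9.00).
top flange: A = 65 × 18 = 1170.00, centroid at (46.50, 201.00).
ΣA = 5280.00 mm²
ΣAx̄ = (2940.00)(7.00) + (1170.00)(46.50) + (1170.00)(46.50) = 129390.00 mm³
ΣAȳ = (2940.00)(105.00) + (1170.00)(9.00) + (1170.00)(201.00) = 554400.00 mm³
x̄ = 129390.00 / 5280.00 = 24.51 mm
ȳ = 554400.00 / 5280.00 = 105.00 mm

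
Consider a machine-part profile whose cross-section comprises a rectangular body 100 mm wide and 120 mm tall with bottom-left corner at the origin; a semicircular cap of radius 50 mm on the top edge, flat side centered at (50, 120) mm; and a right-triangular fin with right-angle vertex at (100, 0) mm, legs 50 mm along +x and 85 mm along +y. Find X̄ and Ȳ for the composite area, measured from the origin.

X̄ = 57.85 mm, Ȳ = 73.94 mm

rectangular body: A = 100 × 120 = 12000.00, centroid at (50.00, 60.00).
semicircular top: A = ½π·50² = 3926.99, centroid at (50.00, 141.22).
triangular fin: A = ½·50·85 = 2125.00, centroid at (116.67, 28.33).
ΣA = 18051.99 mm², ΣAX̄ = 1044266.21 mm³, ΣAȲ = 1334780.56 mm³.
X̄ = 1044266.21/18051.99 = 57.85 mm; Ȳ = 1334780.56/18051.99 = 73.94 mm.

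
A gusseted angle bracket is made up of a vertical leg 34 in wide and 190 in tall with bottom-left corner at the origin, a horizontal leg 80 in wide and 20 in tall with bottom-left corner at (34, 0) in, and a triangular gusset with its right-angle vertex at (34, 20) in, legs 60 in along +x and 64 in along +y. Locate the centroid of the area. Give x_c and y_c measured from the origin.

x_c = 33.26 in, y_c = 71.05 in

Part | A | x̄ᵢ | ȳᵢ | A·x̄ᵢ | A·ȳᵢ
vertical leg | 6460.00 | 17.00 | 95.00 | 109820.00 | 613700.00
horizontal leg | 1600.00 | 74.00 | 10.00 | 118400.00 | 16000.00
gusset | 1920.00 | 54.00 | 41.33 | 103680.00 | 79360.00
Σ | 9980.00 |  |  | 331900.00 | 709060.00
x_c = 331900.00 / 9980.00 = 33.26 in
y_c = 709060.00 / 9980.00 = 71.05 in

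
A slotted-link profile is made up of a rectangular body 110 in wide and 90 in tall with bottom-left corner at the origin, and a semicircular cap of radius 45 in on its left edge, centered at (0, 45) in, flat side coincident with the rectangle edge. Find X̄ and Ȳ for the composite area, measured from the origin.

X̄ = 36.98 in, Ȳ = 45.00 in

rectangular body: A = 110 × 90 = 9900.00, centroid at (55.00, 45.00).
semicircular end: A = ½π·45² = 3180.86, centroid at (-19.10, 45.00).
ΣA = 13080.86 in²
ΣAX̄ = (9900.00)(55.00) + (3180.86)(-19.10) = 483750.00 in³
ΣAȲ = (9900.00)(45.00) + (3180.86)(45.00) = 588638.82 in³
X̄ = 483750.00 / 13080.86 = 36.98 in
Ȳ = 588638.82 / 13080.86 = 45.00 in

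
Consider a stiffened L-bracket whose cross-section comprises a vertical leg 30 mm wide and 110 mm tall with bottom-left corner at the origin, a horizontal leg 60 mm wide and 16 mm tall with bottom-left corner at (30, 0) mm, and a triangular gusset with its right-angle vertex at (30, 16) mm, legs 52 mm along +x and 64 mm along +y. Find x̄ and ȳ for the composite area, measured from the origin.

Part | A | x̄ᵢ | ȳᵢ | A·x̄ᵢ | A·ȳᵢ
vertical leg | 3300.00 | 15.00 | 55.00 | 49500.00 | 181500.00
horizontal leg | 960.00 | 60.00 | 8.00 | 57600.00 | 7680.00
gusset | 1664.00 | 47.33 | 37.33 | 78762.67 | 62122.67
Σ | 5924.00 |  |  | 185862.67 | 251302.67
x̄ = 185862.67 / 5924.00 = 31.37 mm
ȳ = 251302.67 / 5924.00 = 42.42 mm

x̄ = 31.37 mm, ȳ = 42.42 mm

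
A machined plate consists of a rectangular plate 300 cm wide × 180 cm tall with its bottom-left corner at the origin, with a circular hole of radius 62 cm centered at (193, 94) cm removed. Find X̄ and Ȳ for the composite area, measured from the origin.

X̄ = 137.61 cm, Ȳ = 88.85 cm

Part | A | x̄ᵢ | ȳᵢ | A·x̄ᵢ | A·ȳᵢ
plate | 54000.00 | 150.00 | 90.00 | 8100000.00 | 4860000.00
hole | -12076.28 | 193.00 | 94.00 | -2330722.46 | -1135170.52
Σ | 41923.72 |  |  | 5769277.54 | 3724829.48
X̄ = 5769277.54 / 41923.72 = 137.61 cm
Ȳ = 3724829.48 / 41923.72 = 88.85 cm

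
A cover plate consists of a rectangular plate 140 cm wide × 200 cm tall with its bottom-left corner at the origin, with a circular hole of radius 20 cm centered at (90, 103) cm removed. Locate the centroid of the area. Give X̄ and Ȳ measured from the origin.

X̄ = 69.06 cm, Ȳ = 99.86 cm

plate: A = 140 × 200 = 28000.00, centroid at (70.00, 100.00).
hole: A = −π·20² = -1256.64, centroid at (90.00, 103.00).
ΣA = 26743.36 cm², ΣAX̄ = 1846902.66 cm³, ΣAȲ = 2670566.38 cm³.
X̄ = 1846902.66/26743.36 = 69.06 cm; Ȳ = 2670566.38/26743.36 = 99.86 cm.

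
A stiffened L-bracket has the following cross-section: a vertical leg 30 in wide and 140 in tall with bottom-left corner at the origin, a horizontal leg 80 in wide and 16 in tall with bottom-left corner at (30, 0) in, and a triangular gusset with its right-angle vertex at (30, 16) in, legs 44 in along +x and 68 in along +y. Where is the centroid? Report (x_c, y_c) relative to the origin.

vertical leg: A = 30 × 140 = 4200.00, centroid at (15.00, 70.00).
horizontal leg: A = 80 × 16 = 1280.00, centroid at (70.00, 8.00).
gusset: A = ½·44·68 = 1496.00, centroid at (44.67, 38.67).
ΣA = 6976.00 in²
ΣAx_c = (4200.00)(15.00) + (1280.00)(70.00) + (1496.00)(44.67) = 219421.33 in³
ΣAy_c = (4200.00)(70.00) + (1280.00)(8.00) + (1496.00)(38.67) = 362085.33 in³
x_c = 219421.33 / 6976.00 = 31.45 in
y_c = 362085.33 / 6976.00 = 51.90 in

x_c = 31.45 in, y_c = 51.90 in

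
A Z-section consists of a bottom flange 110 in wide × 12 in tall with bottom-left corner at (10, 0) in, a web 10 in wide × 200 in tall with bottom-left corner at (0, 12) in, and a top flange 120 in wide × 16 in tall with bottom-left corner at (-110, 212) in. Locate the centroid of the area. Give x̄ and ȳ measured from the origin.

Part | A | x̄ᵢ | ȳᵢ | A·x̄ᵢ | A·ȳᵢ
bottom flange | 1320.00 | 65.00 | 6.00 | 85800.00 | 7920.00
web | 2000.00 | 5.00 | 112.00 | 10000.00 | 224000.00
top flange | 1920.00 | -50.00 | 220.00 | -96000.00 | 422400.00
Σ | 5240.00 |  |  | -200.00 | 654320.00
x̄ = -200.00 / 5240.00 = -0.04 in
ȳ = 654320.00 / 5240.00 = 124.87 in

x̄ = -0.04 in, ȳ = 124.87 in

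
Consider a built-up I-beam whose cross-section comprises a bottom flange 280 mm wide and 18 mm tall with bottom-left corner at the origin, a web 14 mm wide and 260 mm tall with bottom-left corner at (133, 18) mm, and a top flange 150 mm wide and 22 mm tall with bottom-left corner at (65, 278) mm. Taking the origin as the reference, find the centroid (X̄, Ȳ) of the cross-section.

bottom flange: A = 280 × 18 = 5040.00, centroid at (140.00, 9.00).
web: A = 14 × 260 = 3640.00, centroid at (140.00, 148.00).
top flange: A = 150 × 22 = 3300.00, centroid at (140.00, 289.00).
ΣA = 11980.00 mm², ΣAX̄ = 1677200.00 mm³, ΣAȲ = 1537780.00 mm³.
X̄ = 1677200.00/11980.00 = 140.00 mm; Ȳ = 1537780.00/11980.00 = 128.36 mm.

X̄ = 140.00 mm, Ȳ = 128.36 mm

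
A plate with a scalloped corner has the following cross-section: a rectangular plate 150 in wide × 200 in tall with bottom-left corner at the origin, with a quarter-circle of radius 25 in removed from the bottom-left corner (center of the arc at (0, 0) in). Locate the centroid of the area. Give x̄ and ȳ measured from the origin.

x̄ = 76.07 in, ȳ = 101.49 in

plate: A = 150 × 200 = 30000.00, centroid at (75.00, 100.00).
removed quarter-circle: A = −¼π·25² = -490.87, centroid at (10.61, 10.61).
ΣA = 29509.13 in²
ΣAx̄ = (30000.00)(75.00) + (-490.87)(10.61) = 2244791.67 in³
ΣAȳ = (30000.00)(100.00) + (-490.87)(10.61) = 2994791.67 in³
x̄ = 2244791.67 / 29509.13 = 76.07 in
ȳ = 2994791.67 / 29509.13 = 101.49 in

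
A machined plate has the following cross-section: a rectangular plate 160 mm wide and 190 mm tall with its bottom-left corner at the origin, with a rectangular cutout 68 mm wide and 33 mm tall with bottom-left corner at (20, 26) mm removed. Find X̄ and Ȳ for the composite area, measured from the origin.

plate: A = 160 × 190 = 30400.00, centroid at (80.00, 95.00).
hole: A = −(68 × 33) = -2244.00, centroid at (54.00, 42.50).
ΣA = 28156.00 mm², ΣAX̄ = 2310824.00 mm³, ΣAȲ = 2792630.00 mm³.
X̄ = 2310824.00/28156.00 = 82.07 mm; Ȳ = 2792630.00/28156.00 = 99.18 mm.

X̄ = 82.07 mm, Ȳ = 99.18 mm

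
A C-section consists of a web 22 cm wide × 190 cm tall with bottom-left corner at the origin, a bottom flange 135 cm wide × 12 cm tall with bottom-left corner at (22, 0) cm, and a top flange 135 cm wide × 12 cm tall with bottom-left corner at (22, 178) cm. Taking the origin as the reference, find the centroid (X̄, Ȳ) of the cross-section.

X̄ = 45.28 cm, Ȳ = 95.00 cm

web: A = 22 × 190 = 4180.00, centroid at (11.00, 95.00).
bottom flange: A = 135 × 12 = 1620.00, centroid at (89.50, 6.00).
top flange: A = 135 × 12 = 1620.00, centroid at (89.50, 184.00).
ΣA = 7420.00 cm², ΣAX̄ = 335960.00 cm³, ΣAȲ = 704900.00 cm³.
X̄ = 335960.00/7420.00 = 45.28 cm; Ȳ = 704900.00/7420.00 = 95.00 cm.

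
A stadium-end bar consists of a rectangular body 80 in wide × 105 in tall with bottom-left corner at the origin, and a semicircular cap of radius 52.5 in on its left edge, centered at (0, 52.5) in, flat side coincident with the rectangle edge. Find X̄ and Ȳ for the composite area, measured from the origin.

rectangular body: A = 80 × 105 = 8400.00, centroid at (40.00, 52.50).
semicircular end: A = ½π·52.5² = 4329.51, centroid at (-22.28, 52.50).
ΣA = 12729.51 in², ΣAX̄ = 239531.25 in³, ΣAȲ = 668299.14 in³.
X̄ = 239531.25/12729.51 = 18.82 in; Ȳ = 668299.14/12729.51 = 52.50 in.

X̄ = 18.82 in, Ȳ = 52.50 in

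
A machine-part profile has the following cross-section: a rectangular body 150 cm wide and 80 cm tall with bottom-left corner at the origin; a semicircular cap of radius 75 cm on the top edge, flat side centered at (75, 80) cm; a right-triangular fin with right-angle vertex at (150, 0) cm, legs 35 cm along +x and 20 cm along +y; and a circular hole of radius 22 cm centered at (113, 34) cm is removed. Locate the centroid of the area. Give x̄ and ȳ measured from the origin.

x̄ = 73.60 cm, ȳ = 72.14 cm

rectangular body: A = 150 × 80 = 12000.00, centroid at (75.00, 40.00).
semicircular top: A = ½π·75² = 8835.73, centroid at (75.00, 111.83).
triangular fin: A = ½·35·20 = 350.00, centroid at (161.67, 6.67).
hole: A = −π·22² = -1520.53, centroid at (113.00, 34.00).
ΣA = 19665.20 cm², ΣAx̄ = 1447443.05 cm³, ΣAȳ = 1418743.63 cm³.
x̄ = 1447443.05/19665.20 = 73.60 cm; ȳ = 1418743.63/19665.20 = 72.14 cm.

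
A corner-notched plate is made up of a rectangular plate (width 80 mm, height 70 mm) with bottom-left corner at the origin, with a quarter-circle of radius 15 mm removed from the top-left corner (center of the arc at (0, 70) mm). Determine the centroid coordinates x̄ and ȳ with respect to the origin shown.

plate: A = 80 × 70 = 5600.00, centroid at (40.00, 35.00).
removed quarter-circle: A = −¼π·15² = -176.71, centroid at (6.37, 63.63).
ΣA = 5423.29 mm²
ΣAx̄ = (5600.00)(40.00) + (-176.71)(6.37) = 222875.00 mm³
ΣAȳ = (5600.00)(35.00) + (-176.71)(63.63) = 184754.98 mm³
x̄ = 222875.00 / 5423.29 = 41.10 mm
ȳ = 184754.98 / 5423.29 = 34.07 mm

x̄ = 41.10 mm, ȳ = 34.07 mm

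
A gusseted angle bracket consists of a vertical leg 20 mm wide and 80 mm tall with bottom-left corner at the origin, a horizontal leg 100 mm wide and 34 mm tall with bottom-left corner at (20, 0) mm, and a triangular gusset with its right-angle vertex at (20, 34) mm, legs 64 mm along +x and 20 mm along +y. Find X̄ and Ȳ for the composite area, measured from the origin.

X̄ = 49.73 mm, Ȳ = 26.21 mm

vertical leg: A = 20 × 80 = 1600.00, centroid at (10.00, 40.00).
horizontal leg: A = 100 × 34 = 3400.00, centroid at (70.00, 17.00).
gusset: A = ½·64·20 = 640.00, centroid at (41.33, 40.67).
ΣA = 5640.00 mm²
ΣAX̄ = (1600.00)(10.00) + (3400.00)(70.00) + (640.00)(41.33) = 280453.33 mm³
ΣAȲ = (1600.00)(40.00) + (3400.00)(17.00) + (640.00)(40.67) = 147826.67 mm³
X̄ = 280453.33 / 5640.00 = 49.73 mm
Ȳ = 147826.67 / 5640.00 = 26.21 mm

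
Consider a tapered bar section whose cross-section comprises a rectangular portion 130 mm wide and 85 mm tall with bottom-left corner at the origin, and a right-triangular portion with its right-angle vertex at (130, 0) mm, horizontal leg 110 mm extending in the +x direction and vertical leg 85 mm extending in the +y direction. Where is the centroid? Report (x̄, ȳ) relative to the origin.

rectangular portion: A = 130 × 85 = 11050.00, centroid at (65.00, 42.50).
triangular portion: A = ½·110·85 = 4675.00, centroid at (166.67, 28.33).
ΣA = 15725.00 mm²
ΣAx̄ = (11050.00)(65.00) + (4675.00)(166.67) = 1497416.67 mm³
ΣAȳ = (11050.00)(42.50) + (4675.00)(28.33) = 602083.33 mm³
x̄ = 1497416.67 / 15725.00 = 95.23 mm
ȳ = 602083.33 / 15725.00 = 38.29 mm

x̄ = 95.23 mm, ȳ = 38.29 mm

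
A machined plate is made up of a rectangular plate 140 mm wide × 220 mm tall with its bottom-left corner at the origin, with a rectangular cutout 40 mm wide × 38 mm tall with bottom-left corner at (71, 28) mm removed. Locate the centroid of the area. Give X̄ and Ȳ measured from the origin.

X̄ = 68.91 mm, Ȳ = 113.27 mm

Part | A | x̄ᵢ | ȳᵢ | A·x̄ᵢ | A·ȳᵢ
plate | 30800.00 | 70.00 | 110.00 | 2156000.00 | 3388000.00
hole | -1520.00 | 91.00 | 47.00 | -138320.00 | -71440.00
Σ | 29280.00 |  |  | 2017680.00 | 3316560.00
X̄ = 2017680.00 / 29280.00 = 68.91 mm
Ȳ = 3316560.00 / 29280.00 = 113.27 mm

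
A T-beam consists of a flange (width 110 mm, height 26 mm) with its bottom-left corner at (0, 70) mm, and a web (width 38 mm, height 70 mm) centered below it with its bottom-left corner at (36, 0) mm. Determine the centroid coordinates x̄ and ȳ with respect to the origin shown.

x̄ = 55.00 mm, ȳ = 59.87 mm

Part | A | x̄ᵢ | ȳᵢ | A·x̄ᵢ | A·ȳᵢ
web | 2660.00 | 55.00 | 35.00 | 146300.00 | 93100.00
flange | 2860.00 | 55.00 | 83.00 | 157300.00 | 237380.00
Σ | 5520.00 |  |  | 303600.00 | 330480.00
x̄ = 303600.00 / 5520.00 = 55.00 mm
ȳ = 330480.00 / 5520.00 = 59.87 mm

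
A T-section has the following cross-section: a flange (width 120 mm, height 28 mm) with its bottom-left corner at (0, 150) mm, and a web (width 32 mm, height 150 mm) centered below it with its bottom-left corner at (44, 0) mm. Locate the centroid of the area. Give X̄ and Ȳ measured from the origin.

X̄ = 60.00 mm, Ȳ = 111.65 mm

web: A = 32 × 150 = 4800.00, centroid at (60.00, 75.00).
flange: A = 120 × 28 = 3360.00, centroid at (60.00, 164.00).
ΣA = 8160.00 mm²
ΣAX̄ = (4800.00)(60.00) + (3360.00)(60.00) = 489600.00 mm³
ΣAȲ = (4800.00)(75.00) + (3360.00)(164.00) = 911040.00 mm³
X̄ = 489600.00 / 8160.00 = 60.00 mm
Ȳ = 911040.00 / 8160.00 = 111.65 mm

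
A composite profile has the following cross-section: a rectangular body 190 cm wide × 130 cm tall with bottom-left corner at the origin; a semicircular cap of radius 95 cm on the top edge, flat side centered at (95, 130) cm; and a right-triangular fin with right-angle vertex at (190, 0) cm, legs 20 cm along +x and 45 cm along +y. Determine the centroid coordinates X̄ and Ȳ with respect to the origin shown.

X̄ = 96.16 cm, Ȳ = 102.39 cm

rectangular body: A = 190 × 130 = 24700.00, centroid at (95.00, 65.00).
semicircular top: A = ½π·95² = 14176.44, centroid at (95.00, 170.32).
triangular fin: A = ½·20·45 = 450.00, centroid at (196.67, 15.00).
ΣA = 39326.44 cm², ΣAX̄ = 3781761.50 cm³, ΣAȲ = 4026770.12 cm³.
X̄ = 3781761.50/39326.44 = 96.16 cm; Ȳ = 4026770.12/39326.44 = 102.39 cm.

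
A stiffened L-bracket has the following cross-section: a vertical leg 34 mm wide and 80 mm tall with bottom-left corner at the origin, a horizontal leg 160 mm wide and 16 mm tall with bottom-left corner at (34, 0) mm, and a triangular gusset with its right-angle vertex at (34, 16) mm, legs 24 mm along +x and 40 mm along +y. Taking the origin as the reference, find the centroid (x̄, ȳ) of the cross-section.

Part | A | x̄ᵢ | ȳᵢ | A·x̄ᵢ | A·ȳᵢ
vertical leg | 2720.00 | 17.00 | 40.00 | 46240.00 | 108800.00
horizontal leg | 2560.00 | 114.00 | 8.00 | 291840.00 | 20480.00
gusset | 480.00 | 42.00 | 29.33 | 20160.00 | 14080.00
Σ | 5760.00 |  |  | 358240.00 | 143360.00
x̄ = 358240.00 / 5760.00 = 62.19 mm
ȳ = 143360.00 / 5760.00 = 24.89 mm

x̄ = 62.19 mm, ȳ = 24.89 mm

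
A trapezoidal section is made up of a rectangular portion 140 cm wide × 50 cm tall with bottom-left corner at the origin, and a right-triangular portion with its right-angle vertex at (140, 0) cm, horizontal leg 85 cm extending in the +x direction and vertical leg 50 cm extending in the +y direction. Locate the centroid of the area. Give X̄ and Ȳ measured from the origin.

X̄ = 92.90 cm, Ȳ = 23.06 cm

rectangular portion: A = 140 × 50 = 7000.00, centroid at (70.00, 25.00).
triangular portion: A = ½·85·50 = 2125.00, centroid at (168.33, 16.67).
ΣA = 9125.00 cm²
ΣAX̄ = (7000.00)(70.00) + (2125.00)(168.33) = 847708.33 cm³
ΣAȲ = (7000.00)(25.00) + (2125.00)(16.67) = 210416.67 cm³
X̄ = 847708.33 / 9125.00 = 92.90 cm
Ȳ = 210416.67 / 9125.00 = 23.06 cm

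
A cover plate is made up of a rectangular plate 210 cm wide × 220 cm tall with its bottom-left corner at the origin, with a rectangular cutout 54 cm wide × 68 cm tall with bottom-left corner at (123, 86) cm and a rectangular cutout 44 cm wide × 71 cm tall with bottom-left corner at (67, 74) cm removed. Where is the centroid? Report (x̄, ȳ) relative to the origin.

plate: A = 210 × 220 = 46200.00, centroid at (105.00, 110.00).
hole 1: A = −(54 × 68) = -3672.00, centroid at (150.00, 120.00).
hole 2: A = −(44 × 71) = -3124.00, centroid at (89.00, 109.50).
ΣA = 39404.00 cm²
ΣAx̄ = (46200.00)(105.00) + (-3672.00)(150.00) + (-3124.00)(89.00) = 4022164.00 cm³
ΣAȳ = (46200.00)(110.00) + (-3672.00)(120.00) + (-3124.00)(109.50) = 4299282.00 cm³
x̄ = 4022164.00 / 39404.00 = 102.08 cm
ȳ = 4299282.00 / 39404.00 = 109.11 cm

x̄ = 102.08 cm, ȳ = 109.11 cm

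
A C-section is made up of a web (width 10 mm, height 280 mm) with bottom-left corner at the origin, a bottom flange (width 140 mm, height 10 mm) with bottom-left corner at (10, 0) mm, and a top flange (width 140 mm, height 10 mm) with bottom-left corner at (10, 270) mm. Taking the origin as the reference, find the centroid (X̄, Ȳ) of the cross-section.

web: A = 10 × 280 = 2800.00, centroid at (5.00, 140.00).
bottom flange: A = 140 × 10 = 1400.00, centroid at (80.00, 5.00).
top flange: A = 140 × 10 = 1400.00, centroid at (80.00, 275.00).
ΣA = 5600.00 mm²
ΣAX̄ = (2800.00)(5.00) + (1400.00)(80.00) + (1400.00)(80.00) = 238000.00 mm³
ΣAȲ = (2800.00)(140.00) + (1400.00)(5.00) + (1400.00)(275.00) = 784000.00 mm³
X̄ = 238000.00 / 5600.00 = 42.50 mm
Ȳ = 784000.00 / 5600.00 = 140.00 mm

X̄ = 42.50 mm, Ȳ = 140.00 mm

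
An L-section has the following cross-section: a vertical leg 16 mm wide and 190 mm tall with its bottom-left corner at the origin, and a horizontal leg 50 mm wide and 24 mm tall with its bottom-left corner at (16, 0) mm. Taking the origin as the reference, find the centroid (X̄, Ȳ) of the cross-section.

X̄ = 17.34 mm, Ȳ = 71.51 mm

vertical leg: A = 16 × 190 = 3040.00, centroid at (8.00, 95.00).
horizontal leg: A = 50 × 24 = 1200.00, centroid at (41.00, 12.00).
ΣA = 4240.00 mm², ΣAX̄ = 73520.00 mm³, ΣAȲ = 303200.00 mm³.
X̄ = 73520.00/4240.00 = 17.34 mm; Ȳ = 303200.00/4240.00 = 71.51 mm.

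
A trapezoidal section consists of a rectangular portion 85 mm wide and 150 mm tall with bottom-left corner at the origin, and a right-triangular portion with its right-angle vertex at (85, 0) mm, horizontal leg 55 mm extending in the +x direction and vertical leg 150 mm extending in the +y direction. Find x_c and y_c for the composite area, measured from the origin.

x_c = 57.37 mm, y_c = 68.89 mm

Part | A | x̄ᵢ | ȳᵢ | A·x̄ᵢ | A·ȳᵢ
rectangular portion | 12750.00 | 42.50 | 75.00 | 541875.00 | 956250.00
triangular portion | 4125.00 | 103.33 | 50.00 | 426250.00 | 206250.00
Σ | 16875.00 |  |  | 968125.00 | 1162500.00
x_c = 968125.00 / 16875.00 = 57.37 mm
y_c = 1162500.00 / 16875.00 = 68.89 mm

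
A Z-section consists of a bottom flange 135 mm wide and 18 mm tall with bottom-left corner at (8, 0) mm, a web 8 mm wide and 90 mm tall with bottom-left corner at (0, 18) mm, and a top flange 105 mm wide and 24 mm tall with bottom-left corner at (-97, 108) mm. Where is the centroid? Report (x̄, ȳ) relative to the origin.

x̄ = 13.09 mm, ȳ = 65.19 mm

Part | A | x̄ᵢ | ȳᵢ | A·x̄ᵢ | A·ȳᵢ
bottom flange | 2430.00 | 75.50 | 9.00 | 183465.00 | 21870.00
web | 720.00 | 4.00 | 63.00 | 2880.00 | 45360.00
top flange | 2520.00 | -44.50 | 120.00 | -112140.00 | 302400.00
Σ | 5670.00 |  |  | 74205.00 | 369630.00
x̄ = 74205.00 / 5670.00 = 13.09 mm
ȳ = 369630.00 / 5670.00 = 65.19 mm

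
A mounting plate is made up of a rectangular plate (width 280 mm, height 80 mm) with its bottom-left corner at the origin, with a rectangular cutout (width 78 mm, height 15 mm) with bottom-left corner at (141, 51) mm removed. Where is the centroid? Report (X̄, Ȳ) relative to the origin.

Part | A | x̄ᵢ | ȳᵢ | A·x̄ᵢ | A·ȳᵢ
plate | 22400.00 | 140.00 | 40.00 | 3136000.00 | 896000.00
hole | -1170.00 | 180.00 | 58.50 | -210600.00 | -68445.00
Σ | 21230.00 |  |  | 2925400.00 | 827555.00
X̄ = 2925400.00 / 21230.00 = 137.80 mm
Ȳ = 827555.00 / 21230.00 = 38.98 mm

X̄ = 137.80 mm, Ȳ = 38.98 mm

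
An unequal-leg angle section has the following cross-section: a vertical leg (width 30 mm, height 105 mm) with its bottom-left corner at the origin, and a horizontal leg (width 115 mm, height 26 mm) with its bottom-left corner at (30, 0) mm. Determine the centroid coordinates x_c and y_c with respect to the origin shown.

x_c = 50.31 mm, y_c = 33.26 mm

Part | A | x̄ᵢ | ȳᵢ | A·x̄ᵢ | A·ȳᵢ
vertical leg | 3150.00 | 15.00 | 52.50 | 47250.00 | 165375.00
horizontal leg | 2990.00 | 87.50 | 13.00 | 261625.00 | 38870.00
Σ | 6140.00 |  |  | 308875.00 | 204245.00
x_c = 308875.00 / 6140.00 = 50.31 mm
y_c = 204245.00 / 6140.00 = 33.26 mm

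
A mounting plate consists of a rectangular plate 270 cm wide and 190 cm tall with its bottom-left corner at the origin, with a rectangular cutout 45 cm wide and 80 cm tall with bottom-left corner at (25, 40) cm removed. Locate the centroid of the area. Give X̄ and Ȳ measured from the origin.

X̄ = 141.60 cm, Ȳ = 96.13 cm

Part | A | x̄ᵢ | ȳᵢ | A·x̄ᵢ | A·ȳᵢ
plate | 51300.00 | 135.00 | 95.00 | 6925500.00 | 4873500.00
hole | -3600.00 | 47.50 | 80.00 | -171000.00 | -288000.00
Σ | 47700.00 |  |  | 6754500.00 | 4585500.00
X̄ = 6754500.00 / 47700.00 = 141.60 cm
Ȳ = 4585500.00 / 47700.00 = 96.13 cm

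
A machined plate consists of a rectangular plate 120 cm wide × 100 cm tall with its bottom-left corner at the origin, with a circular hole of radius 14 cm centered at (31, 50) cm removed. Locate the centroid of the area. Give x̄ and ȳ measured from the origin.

x̄ = 61.57 cm, ȳ = 50.00 cm

Part | A | x̄ᵢ | ȳᵢ | A·x̄ᵢ | A·ȳᵢ
plate | 12000.00 | 60.00 | 50.00 | 720000.00 | 600000.00
hole | -615.75 | 31.00 | 50.00 | -19088.32 | -30787.61
Σ | 11384.25 |  |  | 700911.68 | 569212.39
x̄ = 700911.68 / 11384.25 = 61.57 cm
ȳ = 569212.39 / 11384.25 = 50.00 cm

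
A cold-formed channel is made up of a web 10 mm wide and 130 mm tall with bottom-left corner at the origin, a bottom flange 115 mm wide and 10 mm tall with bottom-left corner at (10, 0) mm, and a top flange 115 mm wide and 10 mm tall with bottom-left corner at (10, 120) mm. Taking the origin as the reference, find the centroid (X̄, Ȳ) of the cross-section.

Part | A | x̄ᵢ | ȳᵢ | A·x̄ᵢ | A·ȳᵢ
web | 1300.00 | 5.00 | 65.00 | 6500.00 | 84500.00
bottom flange | 1150.00 | 67.50 | 5.00 | 77625.00 | 5750.00
top flange | 1150.00 | 67.50 | 125.00 | 77625.00 | 143750.00
Σ | 3600.00 |  |  | 161750.00 | 234000.00
X̄ = 161750.00 / 3600.00 = 44.93 mm
Ȳ = 234000.00 / 3600.00 = 65.00 mm

X̄ = 44.93 mm, Ȳ = 65.00 mm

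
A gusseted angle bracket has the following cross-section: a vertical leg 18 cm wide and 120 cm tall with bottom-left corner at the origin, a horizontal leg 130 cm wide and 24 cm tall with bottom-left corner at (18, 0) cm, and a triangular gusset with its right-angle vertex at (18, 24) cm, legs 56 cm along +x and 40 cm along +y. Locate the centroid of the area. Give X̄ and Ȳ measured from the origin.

X̄ = 49.92 cm, Ȳ = 32.63 cm

vertical leg: A = 18 × 120 = 2160.00, centroid at (9.00, 60.00).
horizontal leg: A = 130 × 24 = 3120.00, centroid at (83.00, 12.00).
gusset: A = ½·56·40 = 1120.00, centroid at (36.67, 37.33).
ΣA = 6400.00 cm²
ΣAX̄ = (2160.00)(9.00) + (3120.00)(83.00) + (1120.00)(36.67) = 319466.67 cm³
ΣAȲ = (2160.00)(60.00) + (3120.00)(12.00) + (1120.00)(37.33) = 208853.33 cm³
X̄ = 319466.67 / 6400.00 = 49.92 cm
Ȳ = 208853.33 / 6400.00 = 32.63 cm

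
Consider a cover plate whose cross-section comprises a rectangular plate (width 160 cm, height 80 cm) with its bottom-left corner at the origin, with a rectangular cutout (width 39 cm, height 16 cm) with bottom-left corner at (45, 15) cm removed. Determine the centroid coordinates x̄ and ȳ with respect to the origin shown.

plate: A = 160 × 80 = 12800.00, centroid at (80.00, 40.00).
hole: A = −(39 × 16) = -624.00, centroid at (64.50, 23.00).
ΣA = 12176.00 cm², ΣAx̄ = 983752.00 cm³, ΣAȳ = 497648.00 cm³.
x̄ = 983752.00/12176.00 = 80.79 cm; ȳ = 497648.00/12176.00 = 40.87 cm.

x̄ = 80.79 cm, ȳ = 40.87 cm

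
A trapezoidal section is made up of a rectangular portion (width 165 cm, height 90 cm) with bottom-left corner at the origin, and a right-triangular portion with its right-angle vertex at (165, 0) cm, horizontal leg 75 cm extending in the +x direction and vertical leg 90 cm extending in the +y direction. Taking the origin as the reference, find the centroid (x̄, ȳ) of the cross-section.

x̄ = 102.41 cm, ȳ = 42.22 cm

rectangular portion: A = 165 × 90 = 14850.00, centroid at (82.50, 45.00).
triangular portion: A = ½·75·90 = 3375.00, centroid at (190.00, 30.00).
ΣA = 18225.00 cm², ΣAx̄ = 1866375.00 cm³, ΣAȳ = 769500.00 cm³.
x̄ = 1866375.00/18225.00 = 102.41 cm; ȳ = 769500.00/18225.00 = 42.22 cm.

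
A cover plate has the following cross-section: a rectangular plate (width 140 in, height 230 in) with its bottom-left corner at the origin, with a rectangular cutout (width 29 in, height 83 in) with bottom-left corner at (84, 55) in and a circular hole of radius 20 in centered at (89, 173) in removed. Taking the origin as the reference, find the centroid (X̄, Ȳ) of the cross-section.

X̄ = 66.76 in, Ȳ = 114.01 in

Part | A | x̄ᵢ | ȳᵢ | A·x̄ᵢ | A·ȳᵢ
plate | 32200.00 | 70.00 | 115.00 | 2254000.00 | 3703000.00
hole 1 | -2407.00 | 98.50 | 96.50 | -237089.50 | -232275.50
hole 2 | -1256.64 | 89.00 | 173.00 | -111840.70 | -217398.21
Σ | 28536.36 |  |  | 1905069.80 | 3253326.29
X̄ = 1905069.80 / 28536.36 = 66.76 in
Ȳ = 3253326.29 / 28536.36 = 114.01 in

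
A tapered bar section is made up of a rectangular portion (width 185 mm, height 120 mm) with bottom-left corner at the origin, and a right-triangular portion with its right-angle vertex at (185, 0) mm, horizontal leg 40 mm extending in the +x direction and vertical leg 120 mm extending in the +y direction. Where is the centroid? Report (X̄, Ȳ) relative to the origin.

X̄ = 102.83 mm, Ȳ = 58.05 mm

Part | A | x̄ᵢ | ȳᵢ | A·x̄ᵢ | A·ȳᵢ
rectangular portion | 22200.00 | 92.50 | 60.00 | 2053500.00 | 1332000.00
triangular portion | 2400.00 | 198.33 | 40.00 | 476000.00 | 96000.00
Σ | 24600.00 |  |  | 2529500.00 | 1428000.00
X̄ = 2529500.00 / 24600.00 = 102.83 mm
Ȳ = 1428000.00 / 24600.00 = 58.05 mm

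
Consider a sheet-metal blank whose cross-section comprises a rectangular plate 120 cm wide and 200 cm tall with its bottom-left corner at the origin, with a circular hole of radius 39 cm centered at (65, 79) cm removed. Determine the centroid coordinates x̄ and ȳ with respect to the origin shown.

plate: A = 120 × 200 = 24000.00, centroid at (60.00, 100.00).
hole: A = −π·39² = -4778.36, centroid at (65.00, 79.00).
ΣA = 19221.64 cm², ΣAx̄ = 1129406.44 cm³, ΣAȳ = 2022509.37 cm³.
x̄ = 1129406.44/19221.64 = 58.76 cm; ȳ = 2022509.37/19221.64 = 105.22 cm.

x̄ = 58.76 cm, ȳ = 105.22 cm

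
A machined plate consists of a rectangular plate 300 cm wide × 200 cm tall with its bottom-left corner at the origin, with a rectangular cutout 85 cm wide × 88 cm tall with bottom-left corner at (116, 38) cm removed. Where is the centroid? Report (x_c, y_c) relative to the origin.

Part | A | x̄ᵢ | ȳᵢ | A·x̄ᵢ | A·ȳᵢ
plate | 60000.00 | 150.00 | 100.00 | 9000000.00 | 6000000.00
hole | -7480.00 | 158.50 | 82.00 | -1185580.00 | -613360.00
Σ | 52520.00 |  |  | 7814420.00 | 5386640.00
x_c = 7814420.00 / 52520.00 = 148.79 cm
y_c = 5386640.00 / 52520.00 = 102.56 cm

x_c = 148.79 cm, y_c = 102.56 cm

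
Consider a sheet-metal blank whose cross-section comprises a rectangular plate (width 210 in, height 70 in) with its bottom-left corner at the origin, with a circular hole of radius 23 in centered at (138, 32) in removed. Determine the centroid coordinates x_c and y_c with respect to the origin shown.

x_c = 100.79 in, y_c = 35.38 in

plate: A = 210 × 70 = 14700.00, centroid at (105.00, 35.00).
hole: A = −π·23² = -1661.90, centroid at (138.00, 32.00).
ΣA = 13038.10 in², ΣAx_c = 1314157.45 in³, ΣAy_c = 461319.12 in³.
x_c = 1314157.45/13038.10 = 100.79 in; y_c = 461319.12/13038.10 = 35.38 in.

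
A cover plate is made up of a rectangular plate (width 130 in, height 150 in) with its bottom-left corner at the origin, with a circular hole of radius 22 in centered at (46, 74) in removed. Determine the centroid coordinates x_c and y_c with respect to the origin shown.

plate: A = 130 × 150 = 19500.00, centroid at (65.00, 75.00).
hole: A = −π·22² = -1520.53, centroid at (46.00, 74.00).
ΣA = 17979.47 in²
ΣAx_c = (19500.00)(65.00) + (-1520.53)(46.00) = 1197555.58 in³
ΣAy_c = (19500.00)(75.00) + (-1520.53)(74.00) = 1349980.72 in³
x_c = 1197555.58 / 17979.47 = 66.61 in
y_c = 1349980.72 / 17979.47 = 75.08 in

x_c = 66.61 in, y_c = 75.08 in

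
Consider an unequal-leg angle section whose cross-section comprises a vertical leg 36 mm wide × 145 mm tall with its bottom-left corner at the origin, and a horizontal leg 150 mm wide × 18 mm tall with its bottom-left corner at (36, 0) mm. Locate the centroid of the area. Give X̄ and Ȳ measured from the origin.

X̄ = 49.70 mm, Ȳ = 50.85 mm

vertical leg: A = 36 × 145 = 5220.00, centroid at (18.00, 72.50).
horizontal leg: A = 150 × 18 = 2700.00, centroid at (111.00, 9.00).
ΣA = 7920.00 mm², ΣAX̄ = 393660.00 mm³, ΣAȲ = 402750.00 mm³.
X̄ = 393660.00/7920.00 = 49.70 mm; Ȳ = 402750.00/7920.00 = 50.85 mm.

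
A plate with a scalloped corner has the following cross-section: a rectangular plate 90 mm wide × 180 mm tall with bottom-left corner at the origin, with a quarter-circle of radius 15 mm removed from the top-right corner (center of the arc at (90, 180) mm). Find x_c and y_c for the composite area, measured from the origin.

x_c = 44.57 mm, y_c = 89.08 mm

Part | A | x̄ᵢ | ȳᵢ | A·x̄ᵢ | A·ȳᵢ
plate | 16200.00 | 45.00 | 90.00 | 729000.00 | 1458000.00
removed quarter-circle | -176.71 | 83.63 | 173.63 | -14779.31 | -30683.63
Σ | 16023.29 |  |  | 714220.69 | 1427316.37
x_c = 714220.69 / 16023.29 = 44.57 mm
y_c = 1427316.37 / 16023.29 = 89.08 mm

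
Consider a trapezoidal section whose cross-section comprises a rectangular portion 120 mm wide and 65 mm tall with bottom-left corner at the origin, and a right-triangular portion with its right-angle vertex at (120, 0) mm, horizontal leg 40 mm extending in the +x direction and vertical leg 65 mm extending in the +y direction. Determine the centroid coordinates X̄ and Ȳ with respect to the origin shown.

rectangular portion: A = 120 × 65 = 7800.00, centroid at (60.00, 32.50).
triangular portion: A = ½·40·65 = 1300.00, centroid at (133.33, 21.67).
ΣA = 9100.00 mm², ΣAX̄ = 641333.33 mm³, ΣAȲ = 281666.67 mm³.
X̄ = 641333.33/9100.00 = 70.48 mm; Ȳ = 281666.67/9100.00 = 30.95 mm.

X̄ = 70.48 mm, Ȳ = 30.95 mm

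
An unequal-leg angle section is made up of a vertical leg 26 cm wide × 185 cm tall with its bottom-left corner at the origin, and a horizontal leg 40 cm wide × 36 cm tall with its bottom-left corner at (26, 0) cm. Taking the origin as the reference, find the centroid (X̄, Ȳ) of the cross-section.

Part | A | x̄ᵢ | ȳᵢ | A·x̄ᵢ | A·ȳᵢ
vertical leg | 4810.00 | 13.00 | 92.50 | 62530.00 | 444925.00
horizontal leg | 1440.00 | 46.00 | 18.00 | 66240.00 | 25920.00
Σ | 6250.00 |  |  | 128770.00 | 470845.00
X̄ = 128770.00 / 6250.00 = 20.60 cm
Ȳ = 470845.00 / 6250.00 = 75.34 cm

X̄ = 20.60 cm, Ȳ = 75.34 cm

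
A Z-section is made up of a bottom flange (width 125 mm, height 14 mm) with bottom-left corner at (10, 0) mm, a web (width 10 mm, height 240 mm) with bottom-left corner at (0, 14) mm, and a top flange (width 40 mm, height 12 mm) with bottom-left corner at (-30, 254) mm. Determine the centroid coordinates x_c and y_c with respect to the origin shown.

x_c = 28.96 mm, y_c = 99.06 mm

bottom flange: A = 125 × 14 = 1750.00, centroid at (72.50, 7.00).
web: A = 10 × 240 = 2400.00, centroid at (5.00, 134.00).
top flange: A = 40 × 12 = 480.00, centroid at (-10.00, 260.00).
ΣA = 4630.00 mm²
ΣAx_c = (1750.00)(72.50) + (2400.00)(5.00) + (480.00)(-10.00) = 134075.00 mm³
ΣAy_c = (1750.00)(7.00) + (2400.00)(134.00) + (480.00)(260.00) = 458650.00 mm³
x_c = 134075.00 / 4630.00 = 28.96 mm
y_c = 458650.00 / 4630.00 = 99.06 mm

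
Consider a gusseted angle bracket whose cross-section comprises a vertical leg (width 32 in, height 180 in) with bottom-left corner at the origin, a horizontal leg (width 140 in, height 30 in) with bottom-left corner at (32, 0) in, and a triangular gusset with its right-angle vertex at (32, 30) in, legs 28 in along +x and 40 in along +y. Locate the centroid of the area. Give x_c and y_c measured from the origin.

vertical leg: A = 32 × 180 = 5760.00, centroid at (16.00, 90.00).
horizontal leg: A = 140 × 30 = 4200.00, centroid at (102.00, 15.00).
gusset: A = ½·28·40 = 560.00, centroid at (41.33, 43.33).
ΣA = 10520.00 in², ΣAx_c = 543706.67 in³, ΣAy_c = 605666.67 in³.
x_c = 543706.67/10520.00 = 51.68 in; y_c = 605666.67/10520.00 = 57.57 in.

x_c = 51.68 in, y_c = 57.57 in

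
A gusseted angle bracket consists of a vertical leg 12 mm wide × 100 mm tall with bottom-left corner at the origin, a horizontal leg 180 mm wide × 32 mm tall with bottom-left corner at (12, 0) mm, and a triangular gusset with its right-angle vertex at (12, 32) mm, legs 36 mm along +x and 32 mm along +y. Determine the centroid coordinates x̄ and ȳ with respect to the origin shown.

x̄ = 80.75 mm, ȳ = 23.45 mm

Part | A | x̄ᵢ | ȳᵢ | A·x̄ᵢ | A·ȳᵢ
vertical leg | 1200.00 | 6.00 | 50.00 | 7200.00 | 60000.00
horizontal leg | 5760.00 | 102.00 | 16.00 | 587520.00 | 92160.00
gusset | 576.00 | 24.00 | 42.67 | 13824.00 | 24576.00
Σ | 7536.00 |  |  | 608544.00 | 176736.00
x̄ = 608544.00 / 7536.00 = 80.75 mm
ȳ = 176736.00 / 7536.00 = 23.45 mm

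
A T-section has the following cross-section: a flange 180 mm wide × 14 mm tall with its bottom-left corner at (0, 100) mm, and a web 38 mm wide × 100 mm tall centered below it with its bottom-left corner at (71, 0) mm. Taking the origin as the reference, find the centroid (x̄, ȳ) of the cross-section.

x̄ = 90.00 mm, ȳ = 72.73 mm

Part | A | x̄ᵢ | ȳᵢ | A·x̄ᵢ | A·ȳᵢ
web | 3800.00 | 90.00 | 50.00 | 342000.00 | 190000.00
flange | 2520.00 | 90.00 | 107.00 | 226800.00 | 269640.00
Σ | 6320.00 |  |  | 568800.00 | 459640.00
x̄ = 568800.00 / 6320.00 = 90.00 mm
ȳ = 459640.00 / 6320.00 = 72.73 mm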